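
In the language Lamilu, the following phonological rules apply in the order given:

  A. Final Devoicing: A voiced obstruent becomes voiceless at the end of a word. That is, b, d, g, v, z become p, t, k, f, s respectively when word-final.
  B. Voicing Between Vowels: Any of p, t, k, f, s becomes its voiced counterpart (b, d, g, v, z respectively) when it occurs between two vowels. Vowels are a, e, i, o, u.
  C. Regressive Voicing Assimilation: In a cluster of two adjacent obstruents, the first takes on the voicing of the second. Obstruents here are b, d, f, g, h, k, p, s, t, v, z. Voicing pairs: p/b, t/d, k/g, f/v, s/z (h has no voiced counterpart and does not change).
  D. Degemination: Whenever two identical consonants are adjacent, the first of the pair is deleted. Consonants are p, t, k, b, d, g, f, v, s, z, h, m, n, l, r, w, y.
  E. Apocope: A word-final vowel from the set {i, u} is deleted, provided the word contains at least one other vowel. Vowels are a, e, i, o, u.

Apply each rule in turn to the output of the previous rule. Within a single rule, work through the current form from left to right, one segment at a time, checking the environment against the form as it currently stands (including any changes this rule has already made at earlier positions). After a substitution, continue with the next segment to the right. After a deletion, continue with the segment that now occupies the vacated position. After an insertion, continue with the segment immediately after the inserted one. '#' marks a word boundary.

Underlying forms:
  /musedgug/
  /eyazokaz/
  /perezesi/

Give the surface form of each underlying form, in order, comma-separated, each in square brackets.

/musedgug/:
  A Final Devoicing: [musedgug] → [musedguk]
  B Voicing Between Vowels: [musedguk] → [muzedguk]
  C Regressive Voicing Assimilation: no change — [muzedguk]
  D Degemination: no change — [muzedguk]
  E Apocope: no change — [muzedguk]
/eyazokaz/:
  A Final Devoicing: [eyazokaz] → [eyazokas]
  B Voicing Between Vowels: [eyazokas] → [eyazogas]
  C Regressive Voicing Assimilation: no change — [eyazogas]
  D Degemination: no change — [eyazogas]
  E Apocope: no change — [eyazogas]
/perezesi/:
  A Final Devoicing: no change — [perezesi]
  B Voicing Between Vowels: [perezesi] → [perezezi]
  C Regressive Voicing Assimilation: no change — [perezezi]
  D Degemination: no change — [perezezi]
  E Apocope: [perezezi] → [perezez]

[muzedguk], [eyazogas], [perezez]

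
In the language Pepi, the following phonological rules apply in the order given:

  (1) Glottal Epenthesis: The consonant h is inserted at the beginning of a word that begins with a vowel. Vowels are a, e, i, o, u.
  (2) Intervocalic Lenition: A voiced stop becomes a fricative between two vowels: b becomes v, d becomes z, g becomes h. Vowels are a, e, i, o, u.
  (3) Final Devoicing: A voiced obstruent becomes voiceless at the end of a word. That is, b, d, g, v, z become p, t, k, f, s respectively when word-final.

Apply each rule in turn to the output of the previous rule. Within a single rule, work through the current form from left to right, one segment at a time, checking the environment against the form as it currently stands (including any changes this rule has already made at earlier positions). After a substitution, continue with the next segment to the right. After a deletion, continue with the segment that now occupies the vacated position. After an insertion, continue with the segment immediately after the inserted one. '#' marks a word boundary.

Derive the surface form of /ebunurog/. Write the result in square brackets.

[hevunurok]

(1) Glottal Epenthesis: [ebunurog] → [hebunurog]
(2) Intervocalic Lenition: [hebunurog] → [hevunurog]
(3) Final Devoicing: [hevunurog] → [hevunurok]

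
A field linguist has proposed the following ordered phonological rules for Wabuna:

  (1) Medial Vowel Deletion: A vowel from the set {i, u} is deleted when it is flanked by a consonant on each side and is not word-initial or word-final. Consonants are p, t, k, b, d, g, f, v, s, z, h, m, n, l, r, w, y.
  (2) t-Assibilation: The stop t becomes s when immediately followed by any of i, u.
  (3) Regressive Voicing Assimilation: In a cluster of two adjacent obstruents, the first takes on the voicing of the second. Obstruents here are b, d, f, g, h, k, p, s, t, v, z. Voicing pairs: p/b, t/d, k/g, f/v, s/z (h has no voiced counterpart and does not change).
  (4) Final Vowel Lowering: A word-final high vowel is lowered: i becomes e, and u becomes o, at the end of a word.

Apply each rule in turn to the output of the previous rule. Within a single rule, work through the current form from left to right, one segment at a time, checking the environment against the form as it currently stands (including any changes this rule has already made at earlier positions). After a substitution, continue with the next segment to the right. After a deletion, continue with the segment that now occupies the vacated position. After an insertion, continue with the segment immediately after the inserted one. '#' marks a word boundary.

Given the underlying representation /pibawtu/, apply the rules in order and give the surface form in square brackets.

[bbawso]

(1) Medial Vowel Deletion: [pibawtu] → [pbawtu]
(2) t-Assibilation: [pbawtu] → [pbawsu]
(3) Regressive Voicing Assimilation: [pbawsu] → [bbawsu]
(4) Final Vowel Lowering: [bbawsu] → [bbawso]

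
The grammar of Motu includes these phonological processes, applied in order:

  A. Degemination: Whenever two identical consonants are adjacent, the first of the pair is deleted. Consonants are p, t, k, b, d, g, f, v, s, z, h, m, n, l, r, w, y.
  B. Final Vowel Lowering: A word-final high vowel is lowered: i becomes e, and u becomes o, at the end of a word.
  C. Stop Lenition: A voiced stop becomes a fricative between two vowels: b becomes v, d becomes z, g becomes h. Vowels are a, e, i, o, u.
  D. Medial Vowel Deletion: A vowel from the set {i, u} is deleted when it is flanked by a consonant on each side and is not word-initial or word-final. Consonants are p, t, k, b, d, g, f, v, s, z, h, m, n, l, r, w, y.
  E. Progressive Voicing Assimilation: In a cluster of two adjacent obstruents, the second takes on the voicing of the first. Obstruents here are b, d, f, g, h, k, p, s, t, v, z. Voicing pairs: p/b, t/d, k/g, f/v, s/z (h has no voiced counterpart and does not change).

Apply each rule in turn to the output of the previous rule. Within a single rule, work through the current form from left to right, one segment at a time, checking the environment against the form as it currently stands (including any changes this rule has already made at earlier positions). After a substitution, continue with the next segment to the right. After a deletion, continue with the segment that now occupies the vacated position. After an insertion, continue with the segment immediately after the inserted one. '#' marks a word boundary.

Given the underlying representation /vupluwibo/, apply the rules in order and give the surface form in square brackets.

[vblwvo]

A Degemination: no change — [vupluwibo]
B Final Vowel Lowering: no change — [vupluwibo]
C Stop Lenition: [vupluwibo] → [vupluwivo]
D Medial Vowel Deletion: [vupluwivo] → [vplwvo]
E Progressive Voicing Assimilation: [vplwvo] → [vblwvo]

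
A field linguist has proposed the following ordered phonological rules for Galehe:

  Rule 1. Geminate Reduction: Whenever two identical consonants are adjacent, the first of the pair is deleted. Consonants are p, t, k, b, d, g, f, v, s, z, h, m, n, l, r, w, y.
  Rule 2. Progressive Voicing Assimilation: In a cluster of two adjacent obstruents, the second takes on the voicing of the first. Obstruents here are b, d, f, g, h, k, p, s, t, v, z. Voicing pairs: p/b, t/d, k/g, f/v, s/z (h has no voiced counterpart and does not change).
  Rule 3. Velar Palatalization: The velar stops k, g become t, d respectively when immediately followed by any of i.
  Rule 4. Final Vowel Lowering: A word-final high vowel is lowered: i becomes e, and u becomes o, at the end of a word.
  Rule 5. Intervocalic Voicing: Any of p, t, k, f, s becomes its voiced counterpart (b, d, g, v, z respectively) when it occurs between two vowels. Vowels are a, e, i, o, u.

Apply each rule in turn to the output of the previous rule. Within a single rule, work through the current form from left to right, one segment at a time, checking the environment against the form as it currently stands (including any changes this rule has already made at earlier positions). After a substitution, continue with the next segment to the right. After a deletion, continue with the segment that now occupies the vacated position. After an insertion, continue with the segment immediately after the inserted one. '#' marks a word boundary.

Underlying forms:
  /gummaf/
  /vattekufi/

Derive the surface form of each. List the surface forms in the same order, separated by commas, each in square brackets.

[gumaf], [vadeguve]

/gummaf/:
  Rule 1 Geminate Reduction: [gummaf] → [gumaf]
  Rule 2 Progressive Voicing Assimilation: no change — [gumaf]
  Rule 3 Velar Palatalization: no change — [gumaf]
  Rule 4 Final Vowel Lowering: no change — [gumaf]
  Rule 5 Intervocalic Voicing: no change — [gumaf]
/vattekufi/:
  Rule 1 Geminate Reduction: [vattekufi] → [vatekufi]
  Rule 2 Progressive Voicing Assimilation: no change — [vatekufi]
  Rule 3 Velar Palatalization: no change — [vatekufi]
  Rule 4 Final Vowel Lowering: [vatekufi] → [vatekufe]
  Rule 5 Intervocalic Voicing: [vatekufe] → [vadeguve]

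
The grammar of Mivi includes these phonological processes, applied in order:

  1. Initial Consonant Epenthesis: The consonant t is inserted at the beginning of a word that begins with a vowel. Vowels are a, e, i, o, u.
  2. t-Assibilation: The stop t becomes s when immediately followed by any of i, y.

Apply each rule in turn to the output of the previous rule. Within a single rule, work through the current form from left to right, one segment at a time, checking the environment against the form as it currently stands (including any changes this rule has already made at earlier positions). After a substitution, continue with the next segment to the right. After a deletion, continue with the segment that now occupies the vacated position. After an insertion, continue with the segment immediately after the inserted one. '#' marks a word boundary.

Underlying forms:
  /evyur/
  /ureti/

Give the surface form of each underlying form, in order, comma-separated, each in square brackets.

/evyur/:
  1 Initial Consonant Epenthesis: [evyur] → [tevyur]
  2 t-Assibilation: no change — [tevyur]
/ureti/:
  1 Initial Consonant Epenthesis: [ureti] → [tureti]
  2 t-Assibilation: [tureti] → [turesi]

[tevyur], [turesi]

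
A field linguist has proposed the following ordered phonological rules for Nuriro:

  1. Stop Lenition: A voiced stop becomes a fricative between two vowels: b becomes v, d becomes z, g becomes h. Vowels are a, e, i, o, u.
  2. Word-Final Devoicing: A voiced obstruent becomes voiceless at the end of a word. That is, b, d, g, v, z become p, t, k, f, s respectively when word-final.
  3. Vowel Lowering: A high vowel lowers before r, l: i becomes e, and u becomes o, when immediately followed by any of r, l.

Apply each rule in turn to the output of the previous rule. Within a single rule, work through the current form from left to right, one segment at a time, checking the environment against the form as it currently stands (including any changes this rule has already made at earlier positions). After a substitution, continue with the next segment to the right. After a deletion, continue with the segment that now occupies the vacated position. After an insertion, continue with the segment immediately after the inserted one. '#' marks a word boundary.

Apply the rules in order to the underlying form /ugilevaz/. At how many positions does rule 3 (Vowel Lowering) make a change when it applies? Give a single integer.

1

1 Stop Lenition: [ugilevaz] → [uhilevaz]
2 Word-Final Devoicing: [uhilevaz] → [uhilevas]
3 Vowel Lowering: [uhilevas] → [uhelevas]
Rule 3 changed 1 position(s).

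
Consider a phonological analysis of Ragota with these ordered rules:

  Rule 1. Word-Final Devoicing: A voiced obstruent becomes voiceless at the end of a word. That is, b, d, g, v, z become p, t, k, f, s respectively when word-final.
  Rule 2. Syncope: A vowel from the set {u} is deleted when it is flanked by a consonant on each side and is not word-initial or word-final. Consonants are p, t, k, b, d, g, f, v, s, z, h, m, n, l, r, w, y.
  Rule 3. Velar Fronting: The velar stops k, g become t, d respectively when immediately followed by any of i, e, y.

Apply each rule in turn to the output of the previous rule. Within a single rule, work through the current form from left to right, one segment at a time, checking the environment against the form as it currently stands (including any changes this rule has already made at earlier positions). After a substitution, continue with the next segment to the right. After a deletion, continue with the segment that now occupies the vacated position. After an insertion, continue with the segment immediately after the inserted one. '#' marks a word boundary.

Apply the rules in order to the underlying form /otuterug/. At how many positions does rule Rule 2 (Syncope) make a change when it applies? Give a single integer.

Rule 1 Word-Final Devoicing: [otuterug] → [otuteruk]
Rule 2 Syncope: [otuteruk] → [otterk]
Rule 3 Velar Fronting: no change — [otterk]
Rule Rule 2 changed 2 position(s).

2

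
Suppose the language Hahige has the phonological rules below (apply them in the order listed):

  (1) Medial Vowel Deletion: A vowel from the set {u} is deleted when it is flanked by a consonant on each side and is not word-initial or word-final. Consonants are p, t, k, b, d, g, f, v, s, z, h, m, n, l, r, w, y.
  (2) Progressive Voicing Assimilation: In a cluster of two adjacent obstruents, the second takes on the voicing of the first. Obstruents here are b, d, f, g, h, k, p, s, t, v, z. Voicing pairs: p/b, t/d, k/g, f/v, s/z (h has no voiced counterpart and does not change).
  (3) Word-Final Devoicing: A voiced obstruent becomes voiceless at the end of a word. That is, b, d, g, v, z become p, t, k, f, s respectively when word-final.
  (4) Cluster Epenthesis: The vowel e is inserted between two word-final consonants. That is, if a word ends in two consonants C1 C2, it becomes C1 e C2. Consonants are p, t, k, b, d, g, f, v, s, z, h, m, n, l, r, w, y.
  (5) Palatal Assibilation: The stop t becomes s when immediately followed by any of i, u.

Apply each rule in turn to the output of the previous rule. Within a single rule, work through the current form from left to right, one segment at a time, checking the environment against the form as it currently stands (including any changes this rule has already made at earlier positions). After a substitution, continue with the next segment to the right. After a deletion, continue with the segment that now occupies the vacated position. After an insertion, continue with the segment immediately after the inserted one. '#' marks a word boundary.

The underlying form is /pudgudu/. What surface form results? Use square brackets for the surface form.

[ptksu]

(1) Medial Vowel Deletion: [pudgudu] → [pdgdu]
(2) Progressive Voicing Assimilation: [pdgdu] → [ptktu]
(3) Word-Final Devoicing: no change — [ptktu]
(4) Cluster Epenthesis: no change — [ptktu]
(5) Palatal Assibilation: [ptktu] → [ptksu]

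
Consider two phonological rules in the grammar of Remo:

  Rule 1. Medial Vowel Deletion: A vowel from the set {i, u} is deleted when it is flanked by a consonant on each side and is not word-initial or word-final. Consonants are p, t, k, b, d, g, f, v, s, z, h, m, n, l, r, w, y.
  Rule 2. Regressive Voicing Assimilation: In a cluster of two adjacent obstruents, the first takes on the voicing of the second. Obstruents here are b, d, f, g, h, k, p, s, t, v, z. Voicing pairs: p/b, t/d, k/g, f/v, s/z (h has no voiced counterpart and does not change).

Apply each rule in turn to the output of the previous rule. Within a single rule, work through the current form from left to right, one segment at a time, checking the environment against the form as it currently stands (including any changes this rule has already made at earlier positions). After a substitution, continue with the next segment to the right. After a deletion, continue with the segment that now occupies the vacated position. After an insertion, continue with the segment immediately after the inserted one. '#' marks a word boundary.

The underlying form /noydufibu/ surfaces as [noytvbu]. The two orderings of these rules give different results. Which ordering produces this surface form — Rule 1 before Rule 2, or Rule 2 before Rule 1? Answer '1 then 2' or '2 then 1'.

Order 1 then 2:
  1 Medial Vowel Deletion: [noydufibu] → [noydfbu]
  2 Regressive Voicing Assimilation: [noydfbu] → [noytvbu]
  result: [noytvbu]
Order 2 then 1:
  2 Regressive Voicing Assimilation: no change — [noydufibu]
  1 Medial Vowel Deletion: [noydufibu] → [noydfbu]
  result: [noydfbu]

1 then 2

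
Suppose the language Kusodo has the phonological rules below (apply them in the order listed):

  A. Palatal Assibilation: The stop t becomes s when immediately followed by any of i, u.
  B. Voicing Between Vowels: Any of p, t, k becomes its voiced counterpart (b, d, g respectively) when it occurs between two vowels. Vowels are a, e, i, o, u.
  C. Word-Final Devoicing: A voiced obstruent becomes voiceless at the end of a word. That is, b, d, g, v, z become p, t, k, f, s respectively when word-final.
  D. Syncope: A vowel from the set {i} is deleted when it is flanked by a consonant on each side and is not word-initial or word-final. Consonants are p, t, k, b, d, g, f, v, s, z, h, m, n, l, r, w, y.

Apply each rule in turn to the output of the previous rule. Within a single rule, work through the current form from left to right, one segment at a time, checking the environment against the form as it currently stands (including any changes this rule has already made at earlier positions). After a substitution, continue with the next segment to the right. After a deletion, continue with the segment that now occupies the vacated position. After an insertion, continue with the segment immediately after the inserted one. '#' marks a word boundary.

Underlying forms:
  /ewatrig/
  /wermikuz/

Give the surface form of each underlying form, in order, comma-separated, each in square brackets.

/ewatrig/:
  A Palatal Assibilation: no change — [ewatrig]
  B Voicing Between Vowels: no change — [ewatrig]
  C Word-Final Devoicing: [ewatrig] → [ewatrik]
  D Syncope: [ewatrik] → [ewatrk]
/wermikuz/:
  A Palatal Assibilation: no change — [wermikuz]
  B Voicing Between Vowels: [wermikuz] → [wermiguz]
  C Word-Final Devoicing: [wermiguz] → [wermigus]
  D Syncope: [wermigus] → [wermgus]

[ewatrk], [wermgus]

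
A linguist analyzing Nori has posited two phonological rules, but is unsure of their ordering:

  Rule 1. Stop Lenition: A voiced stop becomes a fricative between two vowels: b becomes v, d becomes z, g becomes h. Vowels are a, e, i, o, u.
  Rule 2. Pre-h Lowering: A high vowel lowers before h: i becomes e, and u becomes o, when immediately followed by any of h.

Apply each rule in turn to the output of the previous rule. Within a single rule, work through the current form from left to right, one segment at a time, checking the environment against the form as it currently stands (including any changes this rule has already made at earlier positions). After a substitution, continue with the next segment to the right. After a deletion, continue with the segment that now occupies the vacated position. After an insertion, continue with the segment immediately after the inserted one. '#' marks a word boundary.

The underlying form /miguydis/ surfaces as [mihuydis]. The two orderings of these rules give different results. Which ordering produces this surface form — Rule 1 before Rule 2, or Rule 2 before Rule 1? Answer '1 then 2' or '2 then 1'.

2 then 1

Order 1 then 2:
  1 Stop Lenition: [miguydis] → [mihuydis]
  2 Pre-h Lowering: [mihuydis] → [mehuydis]
  result: [mehuydis]
Order 2 then 1:
  2 Pre-h Lowering: no change — [miguydis]
  1 Stop Lenition: [miguydis] → [mihuydis]
  result: [mihuydis]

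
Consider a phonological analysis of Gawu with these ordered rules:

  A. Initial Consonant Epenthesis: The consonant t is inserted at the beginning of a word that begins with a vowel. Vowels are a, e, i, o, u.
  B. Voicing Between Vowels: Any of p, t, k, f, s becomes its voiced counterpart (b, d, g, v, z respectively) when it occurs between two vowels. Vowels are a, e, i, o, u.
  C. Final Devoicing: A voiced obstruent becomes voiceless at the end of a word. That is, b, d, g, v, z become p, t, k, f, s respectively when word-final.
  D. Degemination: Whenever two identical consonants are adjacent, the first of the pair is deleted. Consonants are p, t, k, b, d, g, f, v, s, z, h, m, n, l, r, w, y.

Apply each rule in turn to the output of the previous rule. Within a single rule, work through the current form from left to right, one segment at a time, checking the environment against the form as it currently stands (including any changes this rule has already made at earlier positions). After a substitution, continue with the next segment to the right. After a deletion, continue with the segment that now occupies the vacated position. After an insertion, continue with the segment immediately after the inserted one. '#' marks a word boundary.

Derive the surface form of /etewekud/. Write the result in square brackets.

[tedewegut]

A Initial Consonant Epenthesis: [etewekud] → [tetewekud]
B Voicing Between Vowels: [tetewekud] → [tedewegud]
C Final Devoicing: [tedewegud] → [tedewegut]
D Degemination: no change — [tedewegut]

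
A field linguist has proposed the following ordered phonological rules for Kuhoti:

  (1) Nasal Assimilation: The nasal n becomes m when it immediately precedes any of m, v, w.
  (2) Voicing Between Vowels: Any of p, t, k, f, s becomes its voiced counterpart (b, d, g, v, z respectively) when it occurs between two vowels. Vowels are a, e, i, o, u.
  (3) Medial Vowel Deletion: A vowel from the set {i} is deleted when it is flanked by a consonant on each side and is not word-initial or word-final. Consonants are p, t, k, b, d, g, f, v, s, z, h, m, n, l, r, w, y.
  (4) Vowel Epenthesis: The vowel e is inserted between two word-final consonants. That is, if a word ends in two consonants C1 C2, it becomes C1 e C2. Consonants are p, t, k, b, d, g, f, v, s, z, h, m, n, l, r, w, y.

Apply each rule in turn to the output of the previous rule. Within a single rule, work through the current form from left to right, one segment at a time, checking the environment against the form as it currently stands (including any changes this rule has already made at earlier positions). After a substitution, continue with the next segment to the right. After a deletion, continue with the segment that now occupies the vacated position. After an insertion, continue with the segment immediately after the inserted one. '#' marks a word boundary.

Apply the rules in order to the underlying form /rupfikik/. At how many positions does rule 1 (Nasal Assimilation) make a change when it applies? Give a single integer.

(1) Nasal Assimilation: no change — [rupfikik]
(2) Voicing Between Vowels: [rupfikik] → [rupfigik]
(3) Medial Vowel Deletion: [rupfigik] → [rupfgk]
(4) Vowel Epenthesis: [rupfgk] → [rupfgek]
Rule 1 changed 0 position(s).

0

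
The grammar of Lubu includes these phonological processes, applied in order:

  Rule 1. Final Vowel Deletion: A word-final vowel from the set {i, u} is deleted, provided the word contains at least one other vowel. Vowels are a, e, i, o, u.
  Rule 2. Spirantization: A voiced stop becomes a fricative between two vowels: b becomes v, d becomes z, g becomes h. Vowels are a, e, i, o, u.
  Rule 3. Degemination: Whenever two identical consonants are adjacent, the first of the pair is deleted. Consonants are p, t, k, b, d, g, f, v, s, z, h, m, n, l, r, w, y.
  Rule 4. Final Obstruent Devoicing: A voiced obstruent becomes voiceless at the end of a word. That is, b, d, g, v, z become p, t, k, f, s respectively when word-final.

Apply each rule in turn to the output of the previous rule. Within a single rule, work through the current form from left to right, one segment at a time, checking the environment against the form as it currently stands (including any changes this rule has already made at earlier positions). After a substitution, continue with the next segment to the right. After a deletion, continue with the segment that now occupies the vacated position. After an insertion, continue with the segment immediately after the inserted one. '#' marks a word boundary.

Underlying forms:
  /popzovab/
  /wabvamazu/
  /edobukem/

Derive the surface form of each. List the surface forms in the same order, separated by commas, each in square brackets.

[popzovap], [wabvamas], [ezovukem]

/popzovab/:
  Rule 1 Final Vowel Deletion: no change — [popzovab]
  Rule 2 Spirantization: no change — [popzovab]
  Rule 3 Degemination: no change — [popzovab]
  Rule 4 Final Obstruent Devoicing: [popzovab] → [popzovap]
/wabvamazu/:
  Rule 1 Final Vowel Deletion: [wabvamazu] → [wabvamaz]
  Rule 2 Spirantization: no change — [wabvamaz]
  Rule 3 Degemination: no change — [wabvamaz]
  Rule 4 Final Obstruent Devoicing: [wabvamaz] → [wabvamas]
/edobukem/:
  Rule 1 Final Vowel Deletion: no change — [edobukem]
  Rule 2 Spirantization: [edobukem] → [ezovukem]
  Rule 3 Degemination: no change — [ezovukem]
  Rule 4 Final Obstruent Devoicing: no change — [ezovukem]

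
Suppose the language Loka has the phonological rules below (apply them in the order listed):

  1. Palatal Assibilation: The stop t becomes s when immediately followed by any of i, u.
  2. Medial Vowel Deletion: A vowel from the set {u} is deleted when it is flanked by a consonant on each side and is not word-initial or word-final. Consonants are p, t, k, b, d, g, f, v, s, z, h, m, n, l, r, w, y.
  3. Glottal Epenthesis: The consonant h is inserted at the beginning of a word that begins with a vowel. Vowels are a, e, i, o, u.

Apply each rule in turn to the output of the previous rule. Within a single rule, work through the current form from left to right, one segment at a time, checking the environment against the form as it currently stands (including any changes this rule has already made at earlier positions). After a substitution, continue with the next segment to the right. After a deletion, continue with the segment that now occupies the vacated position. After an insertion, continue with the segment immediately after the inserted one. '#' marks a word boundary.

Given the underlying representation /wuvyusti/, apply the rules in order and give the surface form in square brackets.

[wvyssi]

1 Palatal Assibilation: [wuvyusti] → [wuvyussi]
2 Medial Vowel Deletion: [wuvyussi] → [wvyssi]
3 Glottal Epenthesis: no change — [wvyssi]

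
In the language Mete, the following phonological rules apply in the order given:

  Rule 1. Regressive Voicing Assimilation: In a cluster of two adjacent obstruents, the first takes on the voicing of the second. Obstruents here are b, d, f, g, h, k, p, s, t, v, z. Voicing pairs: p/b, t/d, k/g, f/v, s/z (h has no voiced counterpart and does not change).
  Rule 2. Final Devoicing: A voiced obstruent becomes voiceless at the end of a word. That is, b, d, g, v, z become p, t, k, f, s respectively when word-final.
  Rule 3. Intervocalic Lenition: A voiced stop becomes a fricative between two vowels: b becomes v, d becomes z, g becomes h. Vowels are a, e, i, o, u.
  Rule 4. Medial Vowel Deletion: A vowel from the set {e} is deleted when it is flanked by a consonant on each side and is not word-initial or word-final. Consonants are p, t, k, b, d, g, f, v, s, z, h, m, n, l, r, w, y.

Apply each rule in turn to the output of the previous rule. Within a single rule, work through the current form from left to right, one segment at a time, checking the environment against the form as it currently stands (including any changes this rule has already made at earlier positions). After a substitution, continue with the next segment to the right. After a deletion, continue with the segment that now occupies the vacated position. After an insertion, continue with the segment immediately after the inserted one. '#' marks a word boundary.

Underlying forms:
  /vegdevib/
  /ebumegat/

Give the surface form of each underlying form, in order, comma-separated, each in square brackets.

/vegdevib/:
  Rule 1 Regressive Voicing Assimilation: no change — [vegdevib]
  Rule 2 Final Devoicing: [vegdevib] → [vegdevip]
  Rule 3 Intervocalic Lenition: no change — [vegdevip]
  Rule 4 Medial Vowel Deletion: [vegdevip] → [vgdvip]
/ebumegat/:
  Rule 1 Regressive Voicing Assimilation: no change — [ebumegat]
  Rule 2 Final Devoicing: no change — [ebumegat]
  Rule 3 Intervocalic Lenition: [ebumegat] → [evumehat]
  Rule 4 Medial Vowel Deletion: [evumehat] → [evumhat]

[vgdvip], [evumhat]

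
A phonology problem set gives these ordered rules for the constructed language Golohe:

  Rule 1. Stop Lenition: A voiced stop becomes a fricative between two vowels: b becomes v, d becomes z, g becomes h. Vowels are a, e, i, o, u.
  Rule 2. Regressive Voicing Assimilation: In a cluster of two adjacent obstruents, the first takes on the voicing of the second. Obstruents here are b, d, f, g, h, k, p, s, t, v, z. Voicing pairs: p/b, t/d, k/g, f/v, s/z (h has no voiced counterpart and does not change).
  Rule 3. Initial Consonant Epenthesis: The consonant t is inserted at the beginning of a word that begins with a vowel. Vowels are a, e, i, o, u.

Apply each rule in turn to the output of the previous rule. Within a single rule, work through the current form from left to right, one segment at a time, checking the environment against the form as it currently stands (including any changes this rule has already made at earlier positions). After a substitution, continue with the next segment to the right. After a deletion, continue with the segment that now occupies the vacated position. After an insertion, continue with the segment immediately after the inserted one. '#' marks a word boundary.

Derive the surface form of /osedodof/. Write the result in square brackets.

[tosezozof]

Rule 1 Stop Lenition: [osedodof] → [osezozof]
Rule 2 Regressive Voicing Assimilation: no change — [osezozof]
Rule 3 Initial Consonant Epenthesis: [osezozof] → [tosezozof]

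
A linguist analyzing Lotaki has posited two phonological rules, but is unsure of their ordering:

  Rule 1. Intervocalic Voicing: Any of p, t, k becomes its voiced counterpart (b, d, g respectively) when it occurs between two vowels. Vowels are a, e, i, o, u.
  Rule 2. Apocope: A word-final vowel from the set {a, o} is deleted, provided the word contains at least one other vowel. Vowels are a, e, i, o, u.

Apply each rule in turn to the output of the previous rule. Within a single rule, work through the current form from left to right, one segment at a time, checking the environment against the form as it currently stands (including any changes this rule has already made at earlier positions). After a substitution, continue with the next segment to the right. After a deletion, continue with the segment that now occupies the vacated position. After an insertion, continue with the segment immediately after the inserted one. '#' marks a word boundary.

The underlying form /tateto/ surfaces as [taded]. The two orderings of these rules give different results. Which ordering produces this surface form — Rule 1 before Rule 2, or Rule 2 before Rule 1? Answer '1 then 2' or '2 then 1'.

1 then 2

Order 1 then 2:
  1 Intervocalic Voicing: [tateto] → [tadedo]
  2 Apocope: [tadedo] → [taded]
  result: [taded]
Order 2 then 1:
  2 Apocope: [tateto] → [tatet]
  1 Intervocalic Voicing: [tatet] → [tadet]
  result: [tadet]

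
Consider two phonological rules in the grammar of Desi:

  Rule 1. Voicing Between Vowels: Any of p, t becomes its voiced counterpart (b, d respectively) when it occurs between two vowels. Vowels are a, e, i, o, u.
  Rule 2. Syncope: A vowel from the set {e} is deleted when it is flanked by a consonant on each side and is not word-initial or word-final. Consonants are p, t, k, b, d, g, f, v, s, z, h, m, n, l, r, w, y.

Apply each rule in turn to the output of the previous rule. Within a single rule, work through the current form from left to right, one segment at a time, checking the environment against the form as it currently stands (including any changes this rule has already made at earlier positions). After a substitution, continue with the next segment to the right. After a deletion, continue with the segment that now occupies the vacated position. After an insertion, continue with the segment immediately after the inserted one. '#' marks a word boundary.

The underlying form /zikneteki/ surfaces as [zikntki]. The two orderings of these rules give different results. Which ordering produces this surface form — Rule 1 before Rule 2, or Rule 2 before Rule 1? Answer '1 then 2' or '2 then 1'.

2 then 1

Order 1 then 2:
  1 Voicing Between Vowels: [zikneteki] → [ziknedeki]
  2 Syncope: [ziknedeki] → [zikndki]
  result: [zikndki]
Order 2 then 1:
  2 Syncope: [zikneteki] → [zikntki]
  1 Voicing Between Vowels: no change — [zikntki]
  result: [zikntki]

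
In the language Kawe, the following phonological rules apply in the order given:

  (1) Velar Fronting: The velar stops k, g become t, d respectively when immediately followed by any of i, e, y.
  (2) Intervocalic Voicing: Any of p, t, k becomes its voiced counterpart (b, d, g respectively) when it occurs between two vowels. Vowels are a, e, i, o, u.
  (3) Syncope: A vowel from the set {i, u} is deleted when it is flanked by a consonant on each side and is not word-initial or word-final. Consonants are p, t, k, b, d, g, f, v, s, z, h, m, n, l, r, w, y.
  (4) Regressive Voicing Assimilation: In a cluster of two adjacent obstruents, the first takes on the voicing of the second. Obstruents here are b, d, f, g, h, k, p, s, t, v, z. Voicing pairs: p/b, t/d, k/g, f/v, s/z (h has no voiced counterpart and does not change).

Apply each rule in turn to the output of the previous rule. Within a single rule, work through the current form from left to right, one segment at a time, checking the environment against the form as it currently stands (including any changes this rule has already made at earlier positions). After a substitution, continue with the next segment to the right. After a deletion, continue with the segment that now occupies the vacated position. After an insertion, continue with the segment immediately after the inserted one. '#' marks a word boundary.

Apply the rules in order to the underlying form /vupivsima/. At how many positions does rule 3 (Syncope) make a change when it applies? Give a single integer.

(1) Velar Fronting: no change — [vupivsima]
(2) Intervocalic Voicing: [vupivsima] → [vubivsima]
(3) Syncope: [vubivsima] → [vbvsma]
(4) Regressive Voicing Assimilation: [vbvsma] → [vbfsma]
Rule 3 changed 3 position(s).

3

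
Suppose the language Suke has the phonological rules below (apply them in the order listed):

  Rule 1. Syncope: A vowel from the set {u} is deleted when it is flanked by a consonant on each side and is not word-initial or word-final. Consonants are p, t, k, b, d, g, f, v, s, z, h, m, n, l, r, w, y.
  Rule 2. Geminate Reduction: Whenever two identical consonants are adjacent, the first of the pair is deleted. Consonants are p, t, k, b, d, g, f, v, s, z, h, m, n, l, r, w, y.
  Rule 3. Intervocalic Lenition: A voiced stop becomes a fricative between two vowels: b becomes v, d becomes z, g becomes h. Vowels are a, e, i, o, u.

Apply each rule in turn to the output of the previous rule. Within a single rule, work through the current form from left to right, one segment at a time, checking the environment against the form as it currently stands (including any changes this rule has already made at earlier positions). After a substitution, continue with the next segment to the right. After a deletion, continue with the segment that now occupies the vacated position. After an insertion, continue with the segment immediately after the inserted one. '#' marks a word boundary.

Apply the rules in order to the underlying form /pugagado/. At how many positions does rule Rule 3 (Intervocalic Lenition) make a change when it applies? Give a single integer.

2

Rule 1 Syncope: [pugagado] → [pgagado]
Rule 2 Geminate Reduction: no change — [pgagado]
Rule 3 Intervocalic Lenition: [pgagado] → [pgahazo]
Rule Rule 3 changed 2 position(s).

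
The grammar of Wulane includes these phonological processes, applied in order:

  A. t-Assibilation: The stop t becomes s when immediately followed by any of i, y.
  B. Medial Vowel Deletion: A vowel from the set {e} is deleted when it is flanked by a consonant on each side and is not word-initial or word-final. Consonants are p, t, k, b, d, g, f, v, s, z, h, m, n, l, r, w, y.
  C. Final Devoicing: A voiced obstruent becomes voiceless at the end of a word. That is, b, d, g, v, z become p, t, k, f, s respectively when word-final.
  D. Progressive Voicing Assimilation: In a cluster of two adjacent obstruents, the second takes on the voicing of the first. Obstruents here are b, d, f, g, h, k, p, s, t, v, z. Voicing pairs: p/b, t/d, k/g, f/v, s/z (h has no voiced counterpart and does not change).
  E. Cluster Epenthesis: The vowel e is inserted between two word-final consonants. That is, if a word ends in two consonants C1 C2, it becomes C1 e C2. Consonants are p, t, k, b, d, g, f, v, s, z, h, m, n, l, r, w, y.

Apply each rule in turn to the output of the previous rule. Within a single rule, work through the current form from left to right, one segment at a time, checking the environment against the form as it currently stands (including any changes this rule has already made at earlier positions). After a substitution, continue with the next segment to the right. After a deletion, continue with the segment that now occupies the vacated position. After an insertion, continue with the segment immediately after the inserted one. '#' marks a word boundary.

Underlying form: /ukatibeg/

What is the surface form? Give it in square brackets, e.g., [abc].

[ukasibeg]

A t-Assibilation: [ukatibeg] → [ukasibeg]
B Medial Vowel Deletion: [ukasibeg] → [ukasibg]
C Final Devoicing: [ukasibg] → [ukasibk]
D Progressive Voicing Assimilation: [ukasibk] → [ukasibg]
E Cluster Epenthesis: [ukasibg] → [ukasibeg]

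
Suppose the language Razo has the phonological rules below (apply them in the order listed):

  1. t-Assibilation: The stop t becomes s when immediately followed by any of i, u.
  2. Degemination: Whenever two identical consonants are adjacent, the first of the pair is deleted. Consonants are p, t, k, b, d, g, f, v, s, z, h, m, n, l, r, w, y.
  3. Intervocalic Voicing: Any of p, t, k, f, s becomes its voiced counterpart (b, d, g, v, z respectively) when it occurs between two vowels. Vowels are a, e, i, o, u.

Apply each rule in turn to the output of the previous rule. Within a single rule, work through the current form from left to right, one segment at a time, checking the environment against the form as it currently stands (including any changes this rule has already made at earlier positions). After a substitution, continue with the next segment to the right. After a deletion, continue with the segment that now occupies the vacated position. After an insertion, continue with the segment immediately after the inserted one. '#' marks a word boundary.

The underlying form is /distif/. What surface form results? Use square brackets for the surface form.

1 t-Assibilation: [distif] → [dissif]
2 Degemination: [dissif] → [disif]
3 Intervocalic Voicing: [disif] → [dizif]

[dizif]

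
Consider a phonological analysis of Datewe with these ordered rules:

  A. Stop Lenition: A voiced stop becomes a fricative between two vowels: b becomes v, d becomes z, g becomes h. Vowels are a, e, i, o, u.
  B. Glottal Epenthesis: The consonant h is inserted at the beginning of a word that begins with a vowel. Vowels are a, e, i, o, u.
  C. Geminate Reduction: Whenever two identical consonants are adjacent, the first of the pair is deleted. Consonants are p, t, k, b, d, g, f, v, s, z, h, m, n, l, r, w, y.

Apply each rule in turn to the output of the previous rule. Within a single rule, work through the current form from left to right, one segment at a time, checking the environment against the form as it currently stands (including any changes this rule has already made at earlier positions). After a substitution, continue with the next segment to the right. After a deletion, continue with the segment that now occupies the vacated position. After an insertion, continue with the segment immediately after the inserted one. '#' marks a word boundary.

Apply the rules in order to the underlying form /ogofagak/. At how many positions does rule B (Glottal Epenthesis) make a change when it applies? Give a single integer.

A Stop Lenition: [ogofagak] → [ohofahak]
B Glottal Epenthesis: [ohofahak] → [hohofahak]
C Geminate Reduction: no change — [hohofahak]
Rule B changed 1 position(s).

1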